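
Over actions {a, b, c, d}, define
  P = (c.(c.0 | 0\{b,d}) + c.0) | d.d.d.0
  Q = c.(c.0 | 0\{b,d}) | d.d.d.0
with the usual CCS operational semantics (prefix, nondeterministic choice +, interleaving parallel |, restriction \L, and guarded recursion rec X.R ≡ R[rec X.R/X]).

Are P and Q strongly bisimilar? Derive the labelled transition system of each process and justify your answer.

P ≁ Q

LTS(P): 16 reachable states
  s0 = (c.(c.0 | 0\{b,d}) + c.0) | d.d.d.0 | =c=> s1, =c=> s2, =d=> s3
  s1 = 0 | d.d.d.0 | =d=> s4
  s2 = c.0 | 0\{b,d} | d.d.d.0 | =c=> s5, =d=> s6
  s3 = (c.(c.0 | 0\{b,d}) + c.0) | d.d.0 | =c=> s4, =c=> s6, =d=> s7
  s4 = 0 | d.d.0 | =d=> s8
  s5 = 0 | 0\{b,d} | d.d.d.0 | =d=> s9
  s6 = c.0 | 0\{b,d} | d.d.0 | =c=> s9, =d=> s10
  s7 = (c.(c.0 | 0\{b,d}) + c.0) | d.0 | =c=> s10, =c=> s8, =d=> s11
  s8 = 0 | d.0 | =d=> s12
  s9 = 0 | 0\{b,d} | d.d.0 | =d=> s13
  s10 = c.0 | 0\{b,d} | d.0 | =c=> s13, =d=> s14
  s11 = (c.(c.0 | 0\{b,d}) + c.0) | 0 | =c=> s12, =c=> s14
  s12 = 0 | 0 | ∅
  s13 = 0 | 0\{b,d} | d.0 | =d=> s15
  s14 = c.0 | 0\{b,d} | 0 | =c=> s15
  s15 = 0 | 0\{b,d} | 0 | ∅
LTS(Q): 12 reachable states
  t0 = c.(c.0 | 0\{b,d}) | d.d.d.0 | =c=> t1, =d=> t2
  t1 = c.0 | 0\{b,d} | d.d.d.0 | =c=> t3, =d=> t4
  t2 = c.(c.0 | 0\{b,d}) | d.d.0 | =c=> t4, =d=> t5
  t3 = 0 | 0\{b,d} | d.d.d.0 | =d=> t6
  t4 = c.0 | 0\{b,d} | d.d.0 | =c=> t6, =d=> t7
  t5 = c.(c.0 | 0\{b,d}) | d.0 | =c=> t7, =d=> t8
  t6 = 0 | 0\{b,d} | d.d.0 | =d=> t9
  t7 = c.0 | 0\{b,d} | d.0 | =c=> t9, =d=> t10
  t8 = c.(c.0 | 0\{b,d}) | 0 | =c=> t10
  t9 = 0 | 0\{b,d} | d.0 | =d=> t11
  t10 = c.0 | 0\{b,d} | 0 | =c=> t11
  t11 = 0 | 0\{b,d} | 0 | ∅
Bisimilarity quotient blocks:
  B0 = {s0}
  B1 = {s3}
  B2 = {s6, t4}
  B3 = {s4, s9, t6}
  B4 = {s13, s8, t9}
  B5 = {s12, s15, t11}
  B6 = {s10, t7}
  B7 = {s14, t10}
  B8 = {s7}
  B9 = {s11}
  B10 = {s1, s5, t3}
  B11 = {s2, t1}
  B12 = {t0}
  B13 = {t2}
  B14 = {t5}
  B15 = {t8}
s0 ∈ B0, t0 ∈ B12 → different blocks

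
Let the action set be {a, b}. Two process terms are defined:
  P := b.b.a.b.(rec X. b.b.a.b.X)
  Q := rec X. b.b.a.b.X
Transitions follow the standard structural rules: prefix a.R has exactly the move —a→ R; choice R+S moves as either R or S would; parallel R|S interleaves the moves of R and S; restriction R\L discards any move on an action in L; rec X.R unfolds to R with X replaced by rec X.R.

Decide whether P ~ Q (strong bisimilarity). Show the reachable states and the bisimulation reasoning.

YES

Reachable graph of P (5 states):
  u0 = b.b.a.b.(rec X. b.b.a.b.X) | —b→ u1
  u1 = b.a.b.(rec X. b.b.a.b.X) | —b→ u2
  u2 = a.b.(rec X. b.b.a.b.X) | —a→ u3
  u3 = b.(rec X. b.b.a.b.X) | —b→ u4
  u4 = rec X. b.b.a.b.X | —b→ u1
Reachable graph of Q (4 states):
  v0 = rec X. b.b.a.b.X | —b→ v1
  v1 = b.a.b.(rec X. b.b.a.b.X) | —b→ v2
  v2 = a.b.(rec X. b.b.a.b.X) | —a→ v3
  v3 = b.(rec X. b.b.a.b.X) | —b→ v0
Partition-refinement fixed point:
  B0 = {u0, u4, v0}
  B1 = {u1, v1}
  B2 = {u2, v2}
  B3 = {u3, v3}
u0 ∈ B0, v0 ∈ B0 → same block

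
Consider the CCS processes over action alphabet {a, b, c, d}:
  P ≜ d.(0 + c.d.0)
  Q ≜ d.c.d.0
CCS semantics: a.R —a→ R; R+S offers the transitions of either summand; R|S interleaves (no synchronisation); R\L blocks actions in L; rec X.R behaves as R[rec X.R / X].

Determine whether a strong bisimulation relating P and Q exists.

LTS(P): 4 reachable states
  m0 = d.(0 + c.d.0) | —d→ m1
  m1 = 0 + c.d.0 | —c→ m2
  m2 = d.0 | —d→ m3
  m3 = 0 | ·
LTS(Q): 4 reachable states
  n0 = d.c.d.0 | —d→ n1
  n1 = c.d.0 | —c→ n2
  n2 = d.0 | —d→ n3
  n3 = 0 | ·
Partition-refinement fixed point:
  B0 = {m0, n0}
  B1 = {m1, n1}
  B2 = {m2, n2}
  B3 = {m3, n3}
m0 ∈ B0, n0 ∈ B0 → same block

bisimilar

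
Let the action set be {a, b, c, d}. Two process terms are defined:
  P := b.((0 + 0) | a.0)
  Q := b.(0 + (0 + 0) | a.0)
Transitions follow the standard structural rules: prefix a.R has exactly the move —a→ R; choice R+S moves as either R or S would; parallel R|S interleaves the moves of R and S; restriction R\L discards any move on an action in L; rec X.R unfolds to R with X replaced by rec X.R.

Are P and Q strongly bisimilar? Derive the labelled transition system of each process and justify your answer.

YES

P's transition system — 3 states:
  m0 = b.((0 + 0) | a.0) ⊢ ··b··> m1
  m1 = (0 + 0) | a.0 ⊢ ··a··> m2
  m2 = (0 + 0) | 0 ⊢ (no moves)
Q's transition system — 3 states:
  n0 = b.(0 + (0 + 0) | a.0) ⊢ ··b··> n1
  n1 = 0 + (0 + 0) | a.0 ⊢ ··a··> n2
  n2 = (0 + 0) | 0 ⊢ (no moves)
Bisimilarity quotient blocks:
  B0 = {m0, n0}
  B1 = {m1, n1}
  B2 = {m2, n2}
m0 ∈ B0, n0 ∈ B0 → same block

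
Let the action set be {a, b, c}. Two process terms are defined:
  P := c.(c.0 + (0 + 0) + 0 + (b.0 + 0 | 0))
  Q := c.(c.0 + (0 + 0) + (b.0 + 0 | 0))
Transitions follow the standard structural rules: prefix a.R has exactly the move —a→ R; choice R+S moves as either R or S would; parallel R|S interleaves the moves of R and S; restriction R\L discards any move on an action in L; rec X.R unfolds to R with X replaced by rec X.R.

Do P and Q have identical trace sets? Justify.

trace-equivalent

LTS(P): 3 reachable states
  m0 = c.(c.0 + (0 + 0) + 0 + (b.0 + 0 | 0)) ⊢ --c--▸ m1
  m1 = c.0 + (0 + 0) + 0 + (b.0 + 0 | 0) ⊢ --b--▸ m2, --c--▸ m2
  m2 = 0 ⊢ stopped
LTS(Q): 3 reachable states
  n0 = c.(c.0 + (0 + 0) + (b.0 + 0 | 0)) ⊢ --c--▸ n1
  n1 = c.0 + (0 + 0) + (b.0 + 0 | 0) ⊢ --b--▸ n2, --c--▸ n2
  n2 = 0 ⊢ stopped
Bisimilarity quotient blocks:
  B0 = {m0, n0}
  B1 = {m1, n1}
  B2 = {m2, n2}
m0 ∈ B0, n0 ∈ B0 → same block
Bisimilar ⇒ trace-equivalent.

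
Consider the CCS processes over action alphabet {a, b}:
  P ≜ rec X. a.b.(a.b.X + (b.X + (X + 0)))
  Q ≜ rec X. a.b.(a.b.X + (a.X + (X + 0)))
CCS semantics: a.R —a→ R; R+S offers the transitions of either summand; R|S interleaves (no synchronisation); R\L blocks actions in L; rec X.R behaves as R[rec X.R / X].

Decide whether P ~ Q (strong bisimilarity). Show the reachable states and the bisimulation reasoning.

not bisimilar

P's transition system — 4 states:
  s0 = rec X. a.b.(a.b.X + (b.X + (X + 0))) ⊢ —a→ s1
  s1 = b.(a.b.(rec X. a.b.(a.b.X + (b.X + (X + 0)))) + (b.(rec X. a.b.(a.b.X + (b.X + (X + 0)))) + ((rec X. a.b.(a.b.X + (b.X + (X + 0)))) + 0))) ⊢ —b→ s2
  s2 = a.b.(rec X. a.b.(a.b.X + (b.X + (X + 0)))) + (b.(rec X. a.b.(a.b.X + (b.X + (X + 0)))) + ((rec X. a.b.(a.b.X + (b.X + (X + 0)))) + 0)) ⊢ —a→ s1, —a→ s3, —b→ s0
  s3 = b.(rec X. a.b.(a.b.X + (b.X + (X + 0)))) ⊢ —b→ s0
Q's transition system — 4 states:
  t0 = rec X. a.b.(a.b.X + (a.X + (X + 0))) ⊢ —a→ t1
  t1 = b.(a.b.(rec X. a.b.(a.b.X + (a.X + (X + 0)))) + (a.(rec X. a.b.(a.b.X + (a.X + (X + 0)))) + ((rec X. a.b.(a.b.X + (a.X + (X + 0)))) + 0))) ⊢ —b→ t2
  t2 = a.b.(rec X. a.b.(a.b.X + (a.X + (X + 0)))) + (a.(rec X. a.b.(a.b.X + (a.X + (X + 0)))) + ((rec X. a.b.(a.b.X + (a.X + (X + 0)))) + 0)) ⊢ —a→ t0, —a→ t1, —a→ t3
  t3 = b.(rec X. a.b.(a.b.X + (a.X + (X + 0)))) ⊢ —b→ t0
Partition-refinement fixed point:
  B0 = {s0}
  B1 = {s1}
  B2 = {s2}
  B3 = {s3}
  B4 = {t0}
  B5 = {t1}
  B6 = {t2}
  B7 = {t3}
s0 ∈ B0, t0 ∈ B4 → different blocks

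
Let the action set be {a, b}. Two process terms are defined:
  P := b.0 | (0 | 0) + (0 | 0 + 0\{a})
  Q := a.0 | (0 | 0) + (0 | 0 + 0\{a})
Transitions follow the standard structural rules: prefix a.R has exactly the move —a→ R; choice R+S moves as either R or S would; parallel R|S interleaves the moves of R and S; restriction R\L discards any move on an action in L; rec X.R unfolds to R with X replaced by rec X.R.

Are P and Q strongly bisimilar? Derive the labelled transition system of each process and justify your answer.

Reachable graph of P (2 states):
  s0 = b.0 | (0 | 0) + (0 | 0 + 0\{a}) :: —b→ s1
  s1 = 0 | (0 | 0) :: (no moves)
Reachable graph of Q (2 states):
  t0 = a.0 | (0 | 0) + (0 | 0 + 0\{a}) :: —a→ t1
  t1 = 0 | (0 | 0) :: (no moves)
Bisimilarity quotient blocks:
  B0 = {s0}
  B1 = {s1, t1}
  B2 = {t0}
s0 ∈ B0, t0 ∈ B2 → different blocks

not bisimilar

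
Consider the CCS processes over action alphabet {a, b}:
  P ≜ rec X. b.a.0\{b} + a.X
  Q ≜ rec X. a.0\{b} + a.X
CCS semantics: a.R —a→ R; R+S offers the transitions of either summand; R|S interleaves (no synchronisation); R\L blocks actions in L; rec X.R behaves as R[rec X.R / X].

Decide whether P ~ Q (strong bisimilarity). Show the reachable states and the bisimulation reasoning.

P ≁ Q

Reachable graph of P (3 states):
  u0 = rec X. b.a.0\{b} + a.X | -a-> u0, -b-> u1
  u1 = a.0\{b} | -a-> u2
  u2 = 0\{b} | (no moves)
Reachable graph of Q (2 states):
  v0 = rec X. a.0\{b} + a.X | -a-> v0, -a-> v1
  v1 = 0\{b} | (no moves)
Coarsest stable partition (strong bisimilarity classes):
  B0 = {u0}
  B1 = {u1}
  B2 = {u2, v1}
  B3 = {v0}
u0 ∈ B0, v0 ∈ B3 → different blocks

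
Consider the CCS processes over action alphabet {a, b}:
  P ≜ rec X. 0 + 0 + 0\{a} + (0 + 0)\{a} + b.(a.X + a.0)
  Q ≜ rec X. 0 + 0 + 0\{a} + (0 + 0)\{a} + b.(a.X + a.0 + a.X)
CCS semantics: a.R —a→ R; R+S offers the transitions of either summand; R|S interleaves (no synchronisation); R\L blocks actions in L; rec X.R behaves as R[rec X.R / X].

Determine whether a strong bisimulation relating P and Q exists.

YES

LTS(P): 3 reachable states
  m0 = rec X. 0 + 0 + 0\{a} + (0 + 0)\{a} + b.(a.X + a.0) ⊢ --b--▸ m1
  m1 = a.(rec X. 0 + 0 + 0\{a} + (0 + 0)\{a} + b.(a.X + a.0)) + a.0 ⊢ --a--▸ m0, --a--▸ m2
  m2 = 0 ⊢ ∅
LTS(Q): 3 reachable states
  n0 = rec X. 0 + 0 + 0\{a} + (0 + 0)\{a} + b.(a.X + a.0 + a.X) ⊢ --b--▸ n1
  n1 = a.(rec X. 0 + 0 + 0\{a} + (0 + 0)\{a} + b.(a.X + a.0 + a.X)) + a.0 + a.(rec X. 0 + 0 + 0\{a} + (0 + 0)\{a} + b.(a.X + a.0 + a.X)) ⊢ --a--▸ n0, --a--▸ n2
  n2 = 0 ⊢ ∅
Bisimilarity quotient blocks:
  B0 = {m0, n0}
  B1 = {m1, n1}
  B2 = {m2, n2}
m0 ∈ B0, n0 ∈ B0 → same block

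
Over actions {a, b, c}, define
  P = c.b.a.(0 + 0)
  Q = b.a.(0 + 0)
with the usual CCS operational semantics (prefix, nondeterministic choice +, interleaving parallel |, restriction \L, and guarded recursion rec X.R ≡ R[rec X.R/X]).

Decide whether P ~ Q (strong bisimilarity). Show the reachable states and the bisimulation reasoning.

P's transition system — 4 states:
  p0 = c.b.a.(0 + 0) has moves --c--▸ p1
  p1 = b.a.(0 + 0) has moves --b--▸ p2
  p2 = a.(0 + 0) has moves --a--▸ p3
  p3 = 0 + 0 has moves (no moves)
Q's transition system — 3 states:
  q0 = b.a.(0 + 0) has moves --b--▸ q1
  q1 = a.(0 + 0) has moves --a--▸ q2
  q2 = 0 + 0 has moves (no moves)
Coarsest stable partition (strong bisimilarity classes):
  B0 = {p0}
  B1 = {p1, q0}
  B2 = {p2, q1}
  B3 = {p3, q2}
p0 ∈ B0, q0 ∈ B1 → different blocks

not bisimilar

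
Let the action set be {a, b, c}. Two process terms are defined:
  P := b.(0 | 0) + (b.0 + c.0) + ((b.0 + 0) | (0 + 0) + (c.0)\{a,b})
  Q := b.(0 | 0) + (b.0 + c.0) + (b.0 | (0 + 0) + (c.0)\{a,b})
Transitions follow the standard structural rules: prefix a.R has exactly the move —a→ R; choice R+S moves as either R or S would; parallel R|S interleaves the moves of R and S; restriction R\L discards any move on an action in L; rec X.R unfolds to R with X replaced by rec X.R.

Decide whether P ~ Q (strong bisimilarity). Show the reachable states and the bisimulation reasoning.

bisimilar

LTS(P): 5 reachable states
  u0 = b.(0 | 0) + (b.0 + c.0) + ((b.0 + 0) | (0 + 0) + (c.0)\{a,b}) has moves ··b··> u1, ··b··> u2, ··b··> u3, ··c··> u1, ··c··> u4
  u1 = 0 has moves stopped
  u2 = 0 | (0 + 0) has moves stopped
  u3 = 0 | 0 has moves stopped
  u4 = 0\{a,b} has moves stopped
LTS(Q): 5 reachable states
  v0 = b.(0 | 0) + (b.0 + c.0) + (b.0 | (0 + 0) + (c.0)\{a,b}) has moves ··b··> v1, ··b··> v2, ··b··> v3, ··c··> v1, ··c··> v4
  v1 = 0 has moves stopped
  v2 = 0 | (0 + 0) has moves stopped
  v3 = 0 | 0 has moves stopped
  v4 = 0\{a,b} has moves stopped
Bisimilarity quotient blocks:
  B0 = {u0, v0}
  B1 = {u1, u2, u3, u4, v1, v2, v3, v4}
u0 ∈ B0, v0 ∈ B0 → same block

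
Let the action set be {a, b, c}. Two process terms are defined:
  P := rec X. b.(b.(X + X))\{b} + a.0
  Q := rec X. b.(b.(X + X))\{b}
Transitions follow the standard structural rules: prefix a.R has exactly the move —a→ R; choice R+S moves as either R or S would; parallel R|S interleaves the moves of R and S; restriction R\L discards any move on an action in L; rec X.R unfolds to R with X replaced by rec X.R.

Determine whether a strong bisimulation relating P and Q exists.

P's transition system — 3 states:
  p0 = rec X. b.(b.(X + X))\{b} + a.0 ⊢ —a→ p1, —b→ p2
  p1 = 0 ⊢ stopped
  p2 = (b.((rec X. b.(b.(X + X))\{b} + a.0) + (rec X. b.(b.(X + X))\{b} + a.0)))\{b} ⊢ stopped
Q's transition system — 2 states:
  q0 = rec X. b.(b.(X + X))\{b} ⊢ —b→ q1
  q1 = (b.((rec X. b.(b.(X + X))\{b}) + (rec X. b.(b.(X + X))\{b})))\{b} ⊢ stopped
Partition-refinement fixed point:
  B0 = {p0}
  B1 = {p1, p2, q1}
  B2 = {q0}
p0 ∈ B0, q0 ∈ B2 → different blocks

NO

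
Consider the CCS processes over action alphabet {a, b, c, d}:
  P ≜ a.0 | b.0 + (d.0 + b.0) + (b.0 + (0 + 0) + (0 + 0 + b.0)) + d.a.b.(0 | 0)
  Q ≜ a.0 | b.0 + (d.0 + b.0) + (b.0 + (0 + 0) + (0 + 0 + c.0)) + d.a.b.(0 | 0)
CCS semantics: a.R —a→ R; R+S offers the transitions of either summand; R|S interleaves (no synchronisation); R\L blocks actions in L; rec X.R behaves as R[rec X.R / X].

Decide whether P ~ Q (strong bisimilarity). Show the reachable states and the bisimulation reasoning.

NO

P's transition system — 7 states:
  p0 = a.0 | b.0 + (d.0 + b.0) + (b.0 + (0 + 0) + (0 + 0 + b.0)) + d.a.b.(0 | 0) ⊢ -a-> p1, -b-> p2, -b-> p3, -d-> p2, -d-> p4
  p1 = 0 | b.0 ⊢ -b-> p5
  p2 = 0 ⊢ stopped
  p3 = a.0 | 0 ⊢ -a-> p5
  p4 = a.b.(0 | 0) ⊢ -a-> p6
  p5 = 0 | 0 ⊢ stopped
  p6 = b.(0 | 0) ⊢ -b-> p5
Q's transition system — 7 states:
  q0 = a.0 | b.0 + (d.0 + b.0) + (b.0 + (0 + 0) + (0 + 0 + c.0)) + d.a.b.(0 | 0) ⊢ -a-> q1, -b-> q2, -b-> q3, -c-> q2, -d-> q2, -d-> q4
  q1 = 0 | b.0 ⊢ -b-> q5
  q2 = 0 ⊢ stopped
  q3 = a.0 | 0 ⊢ -a-> q5
  q4 = a.b.(0 | 0) ⊢ -a-> q6
  q5 = 0 | 0 ⊢ stopped
  q6 = b.(0 | 0) ⊢ -b-> q5
Coarsest stable partition (strong bisimilarity classes):
  B0 = {p0}
  B1 = {p2, p5, q2, q5}
  B2 = {p3, q3}
  B3 = {p4, q4}
  B4 = {p1, p6, q1, q6}
  B5 = {q0}
p0 ∈ B0, q0 ∈ B5 → different blocks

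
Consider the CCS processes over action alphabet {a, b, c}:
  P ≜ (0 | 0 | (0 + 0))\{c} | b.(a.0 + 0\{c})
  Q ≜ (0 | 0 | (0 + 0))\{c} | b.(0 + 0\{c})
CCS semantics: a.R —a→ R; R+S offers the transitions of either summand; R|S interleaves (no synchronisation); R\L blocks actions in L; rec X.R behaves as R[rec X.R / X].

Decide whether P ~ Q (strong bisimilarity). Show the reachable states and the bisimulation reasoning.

P's transition system — 3 states:
  m0 = (0 | 0 | (0 + 0))\{c} | b.(a.0 + 0\{c}) has moves ··b··> m1
  m1 = (0 | 0 | (0 + 0))\{c} | (a.0 + 0\{c}) has moves ··a··> m2
  m2 = (0 | 0 | (0 + 0))\{c} | 0 has moves ∅
Q's transition system — 2 states:
  n0 = (0 | 0 | (0 + 0))\{c} | b.(0 + 0\{c}) has moves ··b··> n1
  n1 = (0 | 0 | (0 + 0))\{c} | (0 + 0\{c}) has moves ∅
Partition-refinement fixed point:
  B0 = {m0}
  B1 = {m1}
  B2 = {m2, n1}
  B3 = {n0}
m0 ∈ B0, n0 ∈ B3 → different blocks

not bisimilar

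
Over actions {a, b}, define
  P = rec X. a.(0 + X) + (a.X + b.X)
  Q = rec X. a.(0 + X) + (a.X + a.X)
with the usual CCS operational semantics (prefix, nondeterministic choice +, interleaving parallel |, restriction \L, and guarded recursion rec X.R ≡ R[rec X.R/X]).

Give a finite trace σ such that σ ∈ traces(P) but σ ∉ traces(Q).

Reachable graph of P (2 states):
  u0 = rec X. a.(0 + X) + (a.X + b.X) → --a--▸ u0, --a--▸ u1, --b--▸ u0
  u1 = 0 + (rec X. a.(0 + X) + (a.X + b.X)) → --a--▸ u0, --a--▸ u1, --b--▸ u0
Reachable graph of Q (2 states):
  v0 = rec X. a.(0 + X) + (a.X + a.X) → --a--▸ v0, --a--▸ v1
  v1 = 0 + (rec X. a.(0 + X) + (a.X + a.X)) → --a--▸ v0, --a--▸ v1
Executing b from P (initial set {u0}):
  step 1 (b): {u0}
  P completes σ.
Executing b from Q (initial set {v0}):
  step 1 (b): ∅ (Q stuck)

b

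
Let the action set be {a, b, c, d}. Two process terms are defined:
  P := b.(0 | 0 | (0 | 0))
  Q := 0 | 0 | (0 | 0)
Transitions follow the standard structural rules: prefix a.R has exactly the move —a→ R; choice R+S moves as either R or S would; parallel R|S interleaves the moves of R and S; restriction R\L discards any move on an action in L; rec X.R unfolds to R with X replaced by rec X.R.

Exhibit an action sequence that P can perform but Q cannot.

b

LTS(P): 2 reachable states
  u0 = b.(0 | 0 | (0 | 0)) :: -b-> u1
  u1 = 0 | 0 | (0 | 0) :: ∅
LTS(Q): 1 reachable states
  v0 = 0 | 0 | (0 | 0) :: ∅
Trace ⟨b⟩ through P, begin at {u0}:
  [1] b ⇒ {u1}
  ✓ P
Trace ⟨b⟩ through Q, begin at {v0}:
  [1] b ⇒ ∅  — Q cannot continue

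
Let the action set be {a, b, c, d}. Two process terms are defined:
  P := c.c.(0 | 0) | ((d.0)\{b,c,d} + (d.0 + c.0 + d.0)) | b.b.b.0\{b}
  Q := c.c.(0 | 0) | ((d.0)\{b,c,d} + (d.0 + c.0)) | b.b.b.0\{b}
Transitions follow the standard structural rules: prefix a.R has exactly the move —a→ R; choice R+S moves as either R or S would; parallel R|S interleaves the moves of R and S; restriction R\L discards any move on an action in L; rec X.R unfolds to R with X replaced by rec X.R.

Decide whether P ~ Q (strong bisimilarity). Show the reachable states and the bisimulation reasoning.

YES

LTS(P): 24 reachable states
  p0 = c.c.(0 | 0) | ((d.0)\{b,c,d} + (d.0 + c.0 + d.0)) | b.b.b.0\{b} → --b--▸ p1, --c--▸ p2, --c--▸ p3, --d--▸ p3
  p1 = c.c.(0 | 0) | ((d.0)\{b,c,d} + (d.0 + c.0 + d.0)) | b.b.0\{b} → --b--▸ p4, --c--▸ p5, --c--▸ p6, --d--▸ p6
  p2 = c.(0 | 0) | ((d.0)\{b,c,d} + (d.0 + c.0 + d.0)) | b.b.b.0\{b} → --b--▸ p5, --c--▸ p7, --c--▸ p8, --d--▸ p8
  p3 = c.c.(0 | 0) | 0 | b.b.b.0\{b} → --b--▸ p6, --c--▸ p8
  p4 = c.c.(0 | 0) | ((d.0)\{b,c,d} + (d.0 + c.0 + d.0)) | b.0\{b} → --b--▸ p9, --c--▸ p10, --c--▸ p11, --d--▸ p11
  p5 = c.(0 | 0) | ((d.0)\{b,c,d} + (d.0 + c.0 + d.0)) | b.b.0\{b} → --b--▸ p10, --c--▸ p12, --c--▸ p13, --d--▸ p13
  p6 = c.c.(0 | 0) | 0 | b.b.0\{b} → --b--▸ p11, --c--▸ p13
  p7 = 0 | 0 | ((d.0)\{b,c,d} + (d.0 + c.0 + d.0)) | b.b.b.0\{b} → --b--▸ p12, --c--▸ p14, --d--▸ p14
  p8 = c.(0 | 0) | 0 | b.b.b.0\{b} → --b--▸ p13, --c--▸ p14
  p9 = c.c.(0 | 0) | ((d.0)\{b,c,d} + (d.0 + c.0 + d.0)) | 0\{b} → --c--▸ p15, --c--▸ p16, --d--▸ p16
  p10 = c.(0 | 0) | ((d.0)\{b,c,d} + (d.0 + c.0 + d.0)) | b.0\{b} → --b--▸ p15, --c--▸ p17, --c--▸ p18, --d--▸ p18
  p11 = c.c.(0 | 0) | 0 | b.0\{b} → --b--▸ p16, --c--▸ p18
  p12 = 0 | 0 | ((d.0)\{b,c,d} + (d.0 + c.0 + d.0)) | b.b.0\{b} → --b--▸ p17, --c--▸ p19, --d--▸ p19
  p13 = c.(0 | 0) | 0 | b.b.0\{b} → --b--▸ p18, --c--▸ p19
  p14 = 0 | 0 | 0 | b.b.b.0\{b} → --b--▸ p19
  p15 = c.(0 | 0) | ((d.0)\{b,c,d} + (d.0 + c.0 + d.0)) | 0\{b} → --c--▸ p20, --c--▸ p21, --d--▸ p21
  p16 = c.c.(0 | 0) | 0 | 0\{b} → --c--▸ p21
  p17 = 0 | 0 | ((d.0)\{b,c,d} + (d.0 + c.0 + d.0)) | b.0\{b} → --b--▸ p20, --c--▸ p22, --d--▸ p22
  p18 = c.(0 | 0) | 0 | b.0\{b} → --b--▸ p21, --c--▸ p22
  p19 = 0 | 0 | 0 | b.b.0\{b} → --b--▸ p22
  p20 = 0 | 0 | ((d.0)\{b,c,d} + (d.0 + c.0 + d.0)) | 0\{b} → --c--▸ p23, --d--▸ p23
  p21 = c.(0 | 0) | 0 | 0\{b} → --c--▸ p23
  p22 = 0 | 0 | 0 | b.0\{b} → --b--▸ p23
  p23 = 0 | 0 | 0 | 0\{b} → (no moves)
LTS(Q): 24 reachable states
  q0 = c.c.(0 | 0) | ((d.0)\{b,c,d} + (d.0 + c.0)) | b.b.b.0\{b} → --b--▸ q1, --c--▸ q2, --c--▸ q3, --d--▸ q3
  q1 = c.c.(0 | 0) | ((d.0)\{b,c,d} + (d.0 + c.0)) | b.b.0\{b} → --b--▸ q4, --c--▸ q5, --c--▸ q6, --d--▸ q6
  q2 = c.(0 | 0) | ((d.0)\{b,c,d} + (d.0 + c.0)) | b.b.b.0\{b} → --b--▸ q5, --c--▸ q7, --c--▸ q8, --d--▸ q8
  q3 = c.c.(0 | 0) | 0 | b.b.b.0\{b} → --b--▸ q6, --c--▸ q8
  q4 = c.c.(0 | 0) | ((d.0)\{b,c,d} + (d.0 + c.0)) | b.0\{b} → --b--▸ q9, --c--▸ q10, --c--▸ q11, --d--▸ q11
  q5 = c.(0 | 0) | ((d.0)\{b,c,d} + (d.0 + c.0)) | b.b.0\{b} → --b--▸ q10, --c--▸ q12, --c--▸ q13, --d--▸ q13
  q6 = c.c.(0 | 0) | 0 | b.b.0\{b} → --b--▸ q11, --c--▸ q13
  q7 = 0 | 0 | ((d.0)\{b,c,d} + (d.0 + c.0)) | b.b.b.0\{b} → --b--▸ q12, --c--▸ q14, --d--▸ q14
  q8 = c.(0 | 0) | 0 | b.b.b.0\{b} → --b--▸ q13, --c--▸ q14
  q9 = c.c.(0 | 0) | ((d.0)\{b,c,d} + (d.0 + c.0)) | 0\{b} → --c--▸ q15, --c--▸ q16, --d--▸ q16
  q10 = c.(0 | 0) | ((d.0)\{b,c,d} + (d.0 + c.0)) | b.0\{b} → --b--▸ q15, --c--▸ q17, --c--▸ q18, --d--▸ q18
  q11 = c.c.(0 | 0) | 0 | b.0\{b} → --b--▸ q16, --c--▸ q18
  q12 = 0 | 0 | ((d.0)\{b,c,d} + (d.0 + c.0)) | b.b.0\{b} → --b--▸ q17, --c--▸ q19, --d--▸ q19
  q13 = c.(0 | 0) | 0 | b.b.0\{b} → --b--▸ q18, --c--▸ q19
  q14 = 0 | 0 | 0 | b.b.b.0\{b} → --b--▸ q19
  q15 = c.(0 | 0) | ((d.0)\{b,c,d} + (d.0 + c.0)) | 0\{b} → --c--▸ q20, --c--▸ q21, --d--▸ q21
  q16 = c.c.(0 | 0) | 0 | 0\{b} → --c--▸ q21
  q17 = 0 | 0 | ((d.0)\{b,c,d} + (d.0 + c.0)) | b.0\{b} → --b--▸ q20, --c--▸ q22, --d--▸ q22
  q18 = c.(0 | 0) | 0 | b.0\{b} → --b--▸ q21, --c--▸ q22
  q19 = 0 | 0 | 0 | b.b.0\{b} → --b--▸ q22
  q20 = 0 | 0 | ((d.0)\{b,c,d} + (d.0 + c.0)) | 0\{b} → --c--▸ q23, --d--▸ q23
  q21 = c.(0 | 0) | 0 | 0\{b} → --c--▸ q23
  q22 = 0 | 0 | 0 | b.0\{b} → --b--▸ q23
  q23 = 0 | 0 | 0 | 0\{b} → (no moves)
Coarsest stable partition (strong bisimilarity classes):
  B0 = {p0, q0}
  B1 = {p3, q3}
  B2 = {p6, q6}
  B3 = {p11, q11}
  B4 = {p18, q18}
  B5 = {p21, q21}
  B6 = {p23, q23}
  B7 = {p22, q22}
  B8 = {p16, q16}
  B9 = {p13, q13}
  B10 = {p19, q19}
  B11 = {p8, q8}
  B12 = {p14, q14}
  B13 = {p1, q1}
  B14 = {p5, q5}
  B15 = {p12, q12}
  B16 = {p17, q17}
  B17 = {p20, q20}
  B18 = {p10, q10}
  B19 = {p15, q15}
  B20 = {p4, q4}
  B21 = {p9, q9}
  B22 = {p2, q2}
  B23 = {p7, q7}
p0 ∈ B0, q0 ∈ B0 → same block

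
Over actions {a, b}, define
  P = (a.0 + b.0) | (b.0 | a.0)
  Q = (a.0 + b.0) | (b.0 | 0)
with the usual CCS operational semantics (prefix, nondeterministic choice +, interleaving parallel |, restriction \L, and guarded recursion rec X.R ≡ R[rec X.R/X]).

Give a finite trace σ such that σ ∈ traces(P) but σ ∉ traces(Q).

Reachable graph of P (8 states):
  p0 = (a.0 + b.0) | (b.0 | a.0) | —a→ p1, —a→ p2, —b→ p2, —b→ p3
  p1 = (a.0 + b.0) | (b.0 | 0) | —a→ p4, —b→ p4, —b→ p5
  p2 = 0 | (b.0 | a.0) | —a→ p4, —b→ p6
  p3 = (a.0 + b.0) | (0 | a.0) | —a→ p5, —a→ p6, —b→ p6
  p4 = 0 | (b.0 | 0) | —b→ p7
  p5 = (a.0 + b.0) | (0 | 0) | —a→ p7, —b→ p7
  p6 = 0 | (0 | a.0) | —a→ p7
  p7 = 0 | (0 | 0) | deadlocked
Reachable graph of Q (4 states):
  q0 = (a.0 + b.0) | (b.0 | 0) | —a→ q1, —b→ q1, —b→ q2
  q1 = 0 | (b.0 | 0) | —b→ q3
  q2 = (a.0 + b.0) | (0 | 0) | —a→ q3, —b→ q3
  q3 = 0 | (0 | 0) | deadlocked
Trace ⟨aa⟩ through P, begin at {p0}:
  after a @ step 1: {p1, p2}
  after a @ step 2: {p4}
  — P admits the full trace.
Trace ⟨aa⟩ through Q, begin at {q0}:
  after a @ step 1: {q1}
  after a @ step 2: ∅ (Q stuck)

aa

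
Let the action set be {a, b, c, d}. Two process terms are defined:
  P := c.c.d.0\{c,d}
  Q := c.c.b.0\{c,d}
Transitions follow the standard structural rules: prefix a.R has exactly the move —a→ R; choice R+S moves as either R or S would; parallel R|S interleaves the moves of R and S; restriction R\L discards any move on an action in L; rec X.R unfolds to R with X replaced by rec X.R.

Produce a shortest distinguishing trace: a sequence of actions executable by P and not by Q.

ccd

LTS(P): 4 reachable states
  u0 = c.c.d.0\{c,d} :: =c=> u1
  u1 = c.d.0\{c,d} :: =c=> u2
  u2 = d.0\{c,d} :: =d=> u3
  u3 = 0\{c,d} :: (no moves)
LTS(Q): 4 reachable states
  v0 = c.c.b.0\{c,d} :: =c=> v1
  v1 = c.b.0\{c,d} :: =c=> v2
  v2 = b.0\{c,d} :: =b=> v3
  v3 = 0\{c,d} :: (no moves)
Trace ⟨ccd⟩ through P, begin at {u0}:
  [1] c ⇒ {u1}
  [2] c ⇒ {u2}
  [3] d ⇒ {u3}
  ✓ P
Trace ⟨ccd⟩ through Q, begin at {v0}:
  [1] c ⇒ {v1}
  [2] c ⇒ {v2}
  [3] d ⇒ ∅  — Q cannot continue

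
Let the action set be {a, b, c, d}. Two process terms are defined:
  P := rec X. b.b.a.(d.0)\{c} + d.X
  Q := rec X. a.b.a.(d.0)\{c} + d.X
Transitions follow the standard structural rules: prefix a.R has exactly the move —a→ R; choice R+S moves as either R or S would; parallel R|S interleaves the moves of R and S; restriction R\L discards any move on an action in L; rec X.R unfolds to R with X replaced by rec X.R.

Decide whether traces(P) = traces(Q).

P's transition system — 5 states:
  m0 = rec X. b.b.a.(d.0)\{c} + d.X | —b→ m1, —d→ m0
  m1 = b.a.(d.0)\{c} | —b→ m2
  m2 = a.(d.0)\{c} | —a→ m3
  m3 = (d.0)\{c} | —d→ m4
  m4 = 0\{c} | ·
Q's transition system — 5 states:
  n0 = rec X. a.b.a.(d.0)\{c} + d.X | —a→ n1, —d→ n0
  n1 = b.a.(d.0)\{c} | —b→ n2
  n2 = a.(d.0)\{c} | —a→ n3
  n3 = (d.0)\{c} | —d→ n4
  n4 = 0\{c} | ·
Trace ⟨b⟩ through P, begin at {m0}:
  after b @ step 1: {m1}
  ✓ P
Trace ⟨b⟩ through Q, begin at {n0}:
  after b @ step 1: no successor for Q

NO — witness ⟨b⟩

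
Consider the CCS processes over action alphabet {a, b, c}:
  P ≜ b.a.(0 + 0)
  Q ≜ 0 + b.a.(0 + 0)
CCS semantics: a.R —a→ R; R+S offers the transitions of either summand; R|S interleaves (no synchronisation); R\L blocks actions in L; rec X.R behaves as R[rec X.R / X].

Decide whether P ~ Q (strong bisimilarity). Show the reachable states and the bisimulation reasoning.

LTS(P): 3 reachable states
  m0 = b.a.(0 + 0) :: -b-> m1
  m1 = a.(0 + 0) :: -a-> m2
  m2 = 0 + 0 :: (no moves)
LTS(Q): 3 reachable states
  n0 = 0 + b.a.(0 + 0) :: -b-> n1
  n1 = a.(0 + 0) :: -a-> n2
  n2 = 0 + 0 :: (no moves)
Partition-refinement fixed point:
  B0 = {m0, n0}
  B1 = {m1, n1}
  B2 = {m2, n2}
m0 ∈ B0, n0 ∈ B0 → same block

YES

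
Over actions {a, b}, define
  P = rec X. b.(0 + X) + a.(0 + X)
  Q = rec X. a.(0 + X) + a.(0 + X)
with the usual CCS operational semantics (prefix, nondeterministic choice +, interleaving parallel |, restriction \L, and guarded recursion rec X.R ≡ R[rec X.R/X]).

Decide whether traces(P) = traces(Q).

NO — witness ⟨b⟩

LTS(P): 2 reachable states
  m0 = rec X. b.(0 + X) + a.(0 + X) → --a--▸ m1, --b--▸ m1
  m1 = 0 + (rec X. b.(0 + X) + a.(0 + X)) → --a--▸ m1, --b--▸ m1
LTS(Q): 2 reachable states
  n0 = rec X. a.(0 + X) + a.(0 + X) → --a--▸ n1
  n1 = 0 + (rec X. a.(0 + X) + a.(0 + X)) → --a--▸ n1
Executing b from P (initial set {m0}):
  step 1 (b): {m1}
  P completes σ.
Executing b from Q (initial set {n0}):
  step 1 (b): ∅  — Q cannot continue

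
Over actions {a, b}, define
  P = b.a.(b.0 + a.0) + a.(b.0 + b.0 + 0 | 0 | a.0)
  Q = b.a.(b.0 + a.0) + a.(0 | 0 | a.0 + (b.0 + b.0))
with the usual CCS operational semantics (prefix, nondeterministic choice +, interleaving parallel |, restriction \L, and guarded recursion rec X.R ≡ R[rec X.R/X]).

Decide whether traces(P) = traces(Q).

P's transition system — 6 states:
  m0 = b.a.(b.0 + a.0) + a.(b.0 + b.0 + 0 | 0 | a.0) :: =a=> m1, =b=> m2
  m1 = b.0 + b.0 + 0 | 0 | a.0 :: =a=> m3, =b=> m4
  m2 = a.(b.0 + a.0) :: =a=> m5
  m3 = 0 | 0 | 0 :: stopped
  m4 = 0 :: stopped
  m5 = b.0 + a.0 :: =a=> m4, =b=> m4
Q's transition system — 6 states:
  n0 = b.a.(b.0 + a.0) + a.(0 | 0 | a.0 + (b.0 + b.0)) :: =a=> n1, =b=> n2
  n1 = 0 | 0 | a.0 + (b.0 + b.0) :: =a=> n3, =b=> n4
  n2 = a.(b.0 + a.0) :: =a=> n5
  n3 = 0 | 0 | 0 :: stopped
  n4 = 0 :: stopped
  n5 = b.0 + a.0 :: =a=> n4, =b=> n4
Partition-refinement fixed point:
  B0 = {m0, n0}
  B1 = {m2, n2}
  B2 = {m1, m5, n1, n5}
  B3 = {m3, m4, n3, n4}
m0 ∈ B0, n0 ∈ B0 → same block
Bisimilar ⇒ trace-equivalent.

trace-equivalent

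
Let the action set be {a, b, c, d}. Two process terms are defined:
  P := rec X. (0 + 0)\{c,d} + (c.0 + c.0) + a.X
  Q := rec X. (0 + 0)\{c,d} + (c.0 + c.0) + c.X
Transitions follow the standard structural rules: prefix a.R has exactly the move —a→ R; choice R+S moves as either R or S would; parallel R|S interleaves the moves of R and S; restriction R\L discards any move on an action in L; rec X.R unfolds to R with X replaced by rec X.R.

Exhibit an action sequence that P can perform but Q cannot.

a

Reachable graph of P (2 states):
  m0 = rec X. (0 + 0)\{c,d} + (c.0 + c.0) + a.X ⊢ —a→ m0, —c→ m1
  m1 = 0 ⊢ deadlocked
Reachable graph of Q (2 states):
  n0 = rec X. (0 + 0)\{c,d} + (c.0 + c.0) + c.X ⊢ —c→ n0, —c→ n1
  n1 = 0 ⊢ deadlocked
Trace ⟨a⟩ through P, begin at {m0}:
  step 1 (a): {m0}
  — P admits the full trace.
Trace ⟨a⟩ through Q, begin at {n0}:
  step 1 (a): no successor for Q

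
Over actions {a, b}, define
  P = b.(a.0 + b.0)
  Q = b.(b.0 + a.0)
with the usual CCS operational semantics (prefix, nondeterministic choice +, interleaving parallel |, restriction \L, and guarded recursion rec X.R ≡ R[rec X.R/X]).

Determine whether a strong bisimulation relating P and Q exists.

bisimilar

Reachable graph of P (3 states):
  u0 = b.(a.0 + b.0) has moves -b-> u1
  u1 = a.0 + b.0 has moves -a-> u2, -b-> u2
  u2 = 0 has moves ·
Reachable graph of Q (3 states):
  v0 = b.(b.0 + a.0) has moves -b-> v1
  v1 = b.0 + a.0 has moves -a-> v2, -b-> v2
  v2 = 0 has moves ·
Coarsest stable partition (strong bisimilarity classes):
  B0 = {u0, v0}
  B1 = {u1, v1}
  B2 = {u2, v2}
u0 ∈ B0, v0 ∈ B0 → same block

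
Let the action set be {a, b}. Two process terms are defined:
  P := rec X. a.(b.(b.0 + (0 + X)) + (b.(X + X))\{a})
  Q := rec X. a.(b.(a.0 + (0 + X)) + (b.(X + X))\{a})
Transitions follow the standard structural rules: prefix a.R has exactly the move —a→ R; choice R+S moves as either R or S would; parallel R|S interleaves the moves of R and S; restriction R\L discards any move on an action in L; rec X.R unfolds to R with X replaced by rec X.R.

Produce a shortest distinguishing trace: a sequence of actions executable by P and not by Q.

LTS(P): 5 reachable states
  u0 = rec X. a.(b.(b.0 + (0 + X)) + (b.(X + X))\{a}) ⊢ ··a··> u1
  u1 = b.(b.0 + (0 + (rec X. a.(b.(b.0 + (0 + X)) + (b.(X + X))\{a})))) + (b.((rec X. a.(b.(b.0 + (0 + X)) + (b.(X + X))\{a})) + (rec X. a.(b.(b.0 + (0 + X)) + (b.(X + X))\{a}))))\{a} ⊢ ··b··> u2, ··b··> u3
  u2 = ((rec X. a.(b.(b.0 + (0 + X)) + (b.(X + X))\{a})) + (rec X. a.(b.(b.0 + (0 + X)) + (b.(X + X))\{a})))\{a} ⊢ deadlocked
  u3 = b.0 + (0 + (rec X. a.(b.(b.0 + (0 + X)) + (b.(X + X))\{a}))) ⊢ ··a··> u1, ··b··> u4
  u4 = 0 ⊢ deadlocked
LTS(Q): 5 reachable states
  v0 = rec X. a.(b.(a.0 + (0 + X)) + (b.(X + X))\{a}) ⊢ ··a··> v1
  v1 = b.(a.0 + (0 + (rec X. a.(b.(a.0 + (0 + X)) + (b.(X + X))\{a})))) + (b.((rec X. a.(b.(a.0 + (0 + X)) + (b.(X + X))\{a})) + (rec X. a.(b.(a.0 + (0 + X)) + (b.(X + X))\{a}))))\{a} ⊢ ··b··> v2, ··b··> v3
  v2 = ((rec X. a.(b.(a.0 + (0 + X)) + (b.(X + X))\{a})) + (rec X. a.(b.(a.0 + (0 + X)) + (b.(X + X))\{a})))\{a} ⊢ deadlocked
  v3 = a.0 + (0 + (rec X. a.(b.(a.0 + (0 + X)) + (b.(X + X))\{a}))) ⊢ ··a··> v1, ··a··> v4
  v4 = 0 ⊢ deadlocked
Executing abb from P (initial set {u0}):
  after a @ step 1: {u1}
  after b @ step 2: {u2, u3}
  after b @ step 3: {u4}
  ✓ P
Executing abb from Q (initial set {v0}):
  after a @ step 1: {v1}
  after b @ step 2: {v2, v3}
  after b @ step 3: ∅ (Q stuck)

abb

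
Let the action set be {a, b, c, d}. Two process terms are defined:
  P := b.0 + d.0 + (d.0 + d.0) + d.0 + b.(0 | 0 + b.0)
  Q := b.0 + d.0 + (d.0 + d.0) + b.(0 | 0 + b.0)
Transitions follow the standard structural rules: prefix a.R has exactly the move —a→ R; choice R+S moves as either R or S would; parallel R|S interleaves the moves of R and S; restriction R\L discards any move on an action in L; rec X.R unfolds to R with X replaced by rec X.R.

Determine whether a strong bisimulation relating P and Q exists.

YES

LTS(P): 3 reachable states
  u0 = b.0 + d.0 + (d.0 + d.0) + d.0 + b.(0 | 0 + b.0) :: ··b··> u1, ··b··> u2, ··d··> u1
  u1 = 0 :: stopped
  u2 = 0 | 0 + b.0 :: ··b··> u1
LTS(Q): 3 reachable states
  v0 = b.0 + d.0 + (d.0 + d.0) + b.(0 | 0 + b.0) :: ··b··> v1, ··b··> v2, ··d··> v1
  v1 = 0 :: stopped
  v2 = 0 | 0 + b.0 :: ··b··> v1
Partition-refinement fixed point:
  B0 = {u0, v0}
  B1 = {u1, v1}
  B2 = {u2, v2}
u0 ∈ B0, v0 ∈ B0 → same block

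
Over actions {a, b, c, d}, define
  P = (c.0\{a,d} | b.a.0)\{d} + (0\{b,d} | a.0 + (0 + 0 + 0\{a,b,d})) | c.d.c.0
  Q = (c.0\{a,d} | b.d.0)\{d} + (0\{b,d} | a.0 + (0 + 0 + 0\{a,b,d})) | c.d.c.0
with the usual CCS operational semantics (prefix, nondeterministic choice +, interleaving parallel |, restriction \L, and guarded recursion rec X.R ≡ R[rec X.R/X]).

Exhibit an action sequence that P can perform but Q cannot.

ba

P's transition system — 13 states:
  s0 = (c.0\{a,d} | b.a.0)\{d} + (0\{b,d} | a.0 + (0 + 0 + 0\{a,b,d})) | c.d.c.0 | ··a··> s1, ··b··> s2, ··c··> s3, ··c··> s4
  s1 = 0\{b,d} | 0 | c.d.c.0 | ··c··> s5
  s2 = (c.0\{a,d} | a.0)\{d} | ··a··> s6, ··c··> s7
  s3 = (0\{a,d} | b.a.0)\{d} | ··b··> s7
  s4 = (0\{b,d} | a.0 + (0 + 0 + 0\{a,b,d})) | d.c.0 | ··a··> s5, ··d··> s8
  s5 = 0\{b,d} | 0 | d.c.0 | ··d··> s9
  s6 = (c.0\{a,d} | 0)\{d} | ··c··> s10
  s7 = (0\{a,d} | a.0)\{d} | ··a··> s10
  s8 = (0\{b,d} | a.0 + (0 + 0 + 0\{a,b,d})) | c.0 | ··a··> s9, ··c··> s11
  s9 = 0\{b,d} | 0 | c.0 | ··c··> s12
  s10 = (0\{a,d} | 0)\{d} | ∅
  s11 = (0\{b,d} | a.0 + (0 + 0 + 0\{a,b,d})) | 0 | ··a··> s12
  s12 = 0\{b,d} | 0 | 0 | ∅
Q's transition system — 11 states:
  t0 = (c.0\{a,d} | b.d.0)\{d} + (0\{b,d} | a.0 + (0 + 0 + 0\{a,b,d})) | c.d.c.0 | ··a··> t1, ··b··> t2, ··c··> t3, ··c··> t4
  t1 = 0\{b,d} | 0 | c.d.c.0 | ··c··> t5
  t2 = (c.0\{a,d} | d.0)\{d} | ··c··> t6
  t3 = (0\{a,d} | b.d.0)\{d} | ··b··> t6
  t4 = (0\{b,d} | a.0 + (0 + 0 + 0\{a,b,d})) | d.c.0 | ··a··> t5, ··d··> t7
  t5 = 0\{b,d} | 0 | d.c.0 | ··d··> t8
  t6 = (0\{a,d} | d.0)\{d} | ∅
  t7 = (0\{b,d} | a.0 + (0 + 0 + 0\{a,b,d})) | c.0 | ··a··> t8, ··c··> t9
  t8 = 0\{b,d} | 0 | c.0 | ··c··> t10
  t9 = (0\{b,d} | a.0 + (0 + 0 + 0\{a,b,d})) | 0 | ··a··> t10
  t10 = 0\{b,d} | 0 | 0 | ∅
Executing ba from P (initial set {s0}):
  after b @ step 1: {s2}
  after a @ step 2: {s6}
  ✓ P
Executing ba from Q (initial set {t0}):
  after b @ step 1: {t2}
  after a @ step 2: ∅ (Q stuck)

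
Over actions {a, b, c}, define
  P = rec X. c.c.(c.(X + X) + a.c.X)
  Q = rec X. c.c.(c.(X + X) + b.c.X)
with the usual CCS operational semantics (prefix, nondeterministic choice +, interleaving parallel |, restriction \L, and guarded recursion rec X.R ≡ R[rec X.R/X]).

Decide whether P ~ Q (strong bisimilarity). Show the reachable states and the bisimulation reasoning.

LTS(P): 5 reachable states
  s0 = rec X. c.c.(c.(X + X) + a.c.X) has moves --c--▸ s1
  s1 = c.(c.((rec X. c.c.(c.(X + X) + a.c.X)) + (rec X. c.c.(c.(X + X) + a.c.X))) + a.c.(rec X. c.c.(c.(X + X) + a.c.X))) has moves --c--▸ s2
  s2 = c.((rec X. c.c.(c.(X + X) + a.c.X)) + (rec X. c.c.(c.(X + X) + a.c.X))) + a.c.(rec X. c.c.(c.(X + X) + a.c.X)) has moves --a--▸ s3, --c--▸ s4
  s3 = c.(rec X. c.c.(c.(X + X) + a.c.X)) has moves --c--▸ s0
  s4 = (rec X. c.c.(c.(X + X) + a.c.X)) + (rec X. c.c.(c.(X + X) + a.c.X)) has moves --c--▸ s1
LTS(Q): 5 reachable states
  t0 = rec X. c.c.(c.(X + X) + b.c.X) has moves --c--▸ t1
  t1 = c.(c.((rec X. c.c.(c.(X + X) + b.c.X)) + (rec X. c.c.(c.(X + X) + b.c.X))) + b.c.(rec X. c.c.(c.(X + X) + b.c.X))) has moves --c--▸ t2
  t2 = c.((rec X. c.c.(c.(X + X) + b.c.X)) + (rec X. c.c.(c.(X + X) + b.c.X))) + b.c.(rec X. c.c.(c.(X + X) + b.c.X)) has moves --b--▸ t3, --c--▸ t4
  t3 = c.(rec X. c.c.(c.(X + X) + b.c.X)) has moves --c--▸ t0
  t4 = (rec X. c.c.(c.(X + X) + b.c.X)) + (rec X. c.c.(c.(X + X) + b.c.X)) has moves --c--▸ t1
Partition-refinement fixed point:
  B0 = {s0, s4}
  B1 = {s1}
  B2 = {s2}
  B3 = {s3}
  B4 = {t0, t4}
  B5 = {t1}
  B6 = {t2}
  B7 = {t3}
s0 ∈ B0, t0 ∈ B4 → different blocks

not bisimilar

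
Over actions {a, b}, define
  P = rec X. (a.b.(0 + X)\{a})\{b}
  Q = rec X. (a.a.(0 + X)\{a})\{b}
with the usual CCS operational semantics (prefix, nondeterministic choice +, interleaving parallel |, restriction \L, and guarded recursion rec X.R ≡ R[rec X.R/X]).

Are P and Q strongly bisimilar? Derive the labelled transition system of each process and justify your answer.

Reachable graph of P (2 states):
  u0 = rec X. (a.b.(0 + X)\{a})\{b} :: --a--▸ u1
  u1 = (b.(0 + (rec X. (a.b.(0 + X)\{a})\{b}))\{a})\{b} :: stopped
Reachable graph of Q (3 states):
  v0 = rec X. (a.a.(0 + X)\{a})\{b} :: --a--▸ v1
  v1 = (a.(0 + (rec X. (a.a.(0 + X)\{a})\{b}))\{a})\{b} :: --a--▸ v2
  v2 = (0 + (rec X. (a.a.(0 + X)\{a})\{b}))\{a}\{b} :: stopped
Bisimilarity quotient blocks:
  B0 = {u0, v1}
  B1 = {u1, v2}
  B2 = {v0}
u0 ∈ B0, v0 ∈ B2 → different blocks

P ≁ Q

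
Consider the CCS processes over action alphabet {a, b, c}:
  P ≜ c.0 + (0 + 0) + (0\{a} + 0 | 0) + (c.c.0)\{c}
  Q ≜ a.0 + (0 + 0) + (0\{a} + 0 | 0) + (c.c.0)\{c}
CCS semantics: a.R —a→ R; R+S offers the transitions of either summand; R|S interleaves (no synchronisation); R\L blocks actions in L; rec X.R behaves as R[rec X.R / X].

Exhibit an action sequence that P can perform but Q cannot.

c

P's transition system — 2 states:
  p0 = c.0 + (0 + 0) + (0\{a} + 0 | 0) + (c.c.0)\{c} :: =c=> p1
  p1 = 0 :: deadlocked
Q's transition system — 2 states:
  q0 = a.0 + (0 + 0) + (0\{a} + 0 | 0) + (c.c.0)\{c} :: =a=> q1
  q1 = 0 :: deadlocked
Run σ = ⟨c⟩ on P: start {p0}
  [1] c ⇒ {p1}
  — P admits the full trace.
Run σ = ⟨c⟩ on Q: start {q0}
  [1] c ⇒ ∅ (Q stuck)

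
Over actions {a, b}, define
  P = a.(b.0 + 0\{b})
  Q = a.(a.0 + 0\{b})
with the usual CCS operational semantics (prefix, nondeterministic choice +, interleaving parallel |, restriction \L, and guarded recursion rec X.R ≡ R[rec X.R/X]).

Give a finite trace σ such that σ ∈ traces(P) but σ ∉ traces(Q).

P's transition system — 3 states:
  p0 = a.(b.0 + 0\{b}) → ··a··> p1
  p1 = b.0 + 0\{b} → ··b··> p2
  p2 = 0 → stopped
Q's transition system — 3 states:
  q0 = a.(a.0 + 0\{b}) → ··a··> q1
  q1 = a.0 + 0\{b} → ··a··> q2
  q2 = 0 → stopped
Trace ⟨ab⟩ through P, begin at {p0}:
  step 1 (a): {p1}
  step 2 (b): {p2}
  P completes σ.
Trace ⟨ab⟩ through Q, begin at {q0}:
  step 1 (a): {q1}
  step 2 (b): ∅ (Q stuck)

ab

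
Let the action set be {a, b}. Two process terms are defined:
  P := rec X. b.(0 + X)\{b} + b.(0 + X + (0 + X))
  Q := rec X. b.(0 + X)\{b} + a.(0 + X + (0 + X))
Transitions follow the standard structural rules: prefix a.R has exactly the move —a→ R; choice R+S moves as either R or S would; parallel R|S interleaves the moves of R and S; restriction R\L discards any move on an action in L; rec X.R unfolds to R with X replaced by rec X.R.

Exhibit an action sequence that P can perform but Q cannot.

Reachable graph of P (3 states):
  p0 = rec X. b.(0 + X)\{b} + b.(0 + X + (0 + X)) :: -b-> p1, -b-> p2
  p1 = (0 + (rec X. b.(0 + X)\{b} + b.(0 + X + (0 + X))))\{b} :: (no moves)
  p2 = 0 + (rec X. b.(0 + X)\{b} + b.(0 + X + (0 + X))) + (0 + (rec X. b.(0 + X)\{b} + b.(0 + X + (0 + X)))) :: -b-> p1, -b-> p2
Reachable graph of Q (4 states):
  q0 = rec X. b.(0 + X)\{b} + a.(0 + X + (0 + X)) :: -a-> q1, -b-> q2
  q1 = 0 + (rec X. b.(0 + X)\{b} + a.(0 + X + (0 + X))) + (0 + (rec X. b.(0 + X)\{b} + a.(0 + X + (0 + X)))) :: -a-> q1, -b-> q2
  q2 = (0 + (rec X. b.(0 + X)\{b} + a.(0 + X + (0 + X))))\{b} :: -a-> q3
  q3 = (0 + (rec X. b.(0 + X)\{b} + a.(0 + X + (0 + X))) + (0 + (rec X. b.(0 + X)\{b} + a.(0 + X + (0 + X)))))\{b} :: -a-> q3
Executing bb from P (initial set {p0}):
  after b @ step 1: {p1, p2}
  after b @ step 2: {p1, p2}
  ✓ P
Executing bb from Q (initial set {q0}):
  after b @ step 1: {q2}
  after b @ step 2: ∅ (Q stuck)

bb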